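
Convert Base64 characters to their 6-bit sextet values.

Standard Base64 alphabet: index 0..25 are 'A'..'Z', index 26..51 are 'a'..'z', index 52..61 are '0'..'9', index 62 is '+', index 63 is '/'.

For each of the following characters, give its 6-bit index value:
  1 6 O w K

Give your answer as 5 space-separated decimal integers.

'1': 0..9 range, 52 + ord('1') − ord('0') = 53
'6': 0..9 range, 52 + ord('6') − ord('0') = 58
'O': A..Z range, ord('O') − ord('A') = 14
'w': a..z range, 26 + ord('w') − ord('a') = 48
'K': A..Z range, ord('K') − ord('A') = 10

Answer: 53 58 14 48 10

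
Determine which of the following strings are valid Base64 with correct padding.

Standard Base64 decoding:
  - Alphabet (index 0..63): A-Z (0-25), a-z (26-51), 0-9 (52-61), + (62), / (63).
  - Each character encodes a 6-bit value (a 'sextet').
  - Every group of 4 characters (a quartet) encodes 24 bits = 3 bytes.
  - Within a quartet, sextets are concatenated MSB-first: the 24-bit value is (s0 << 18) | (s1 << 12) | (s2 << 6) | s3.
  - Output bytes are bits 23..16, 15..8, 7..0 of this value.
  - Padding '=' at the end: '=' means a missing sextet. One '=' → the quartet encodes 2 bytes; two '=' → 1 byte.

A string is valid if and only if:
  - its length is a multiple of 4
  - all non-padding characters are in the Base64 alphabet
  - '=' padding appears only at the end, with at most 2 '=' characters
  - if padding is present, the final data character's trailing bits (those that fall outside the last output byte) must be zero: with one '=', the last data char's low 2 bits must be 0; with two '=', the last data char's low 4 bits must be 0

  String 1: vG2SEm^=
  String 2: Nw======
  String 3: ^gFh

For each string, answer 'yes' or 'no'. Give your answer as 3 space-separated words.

String 1: 'vG2SEm^=' → invalid (bad char(s): ['^'])
String 2: 'Nw======' → invalid (6 pad chars (max 2))
String 3: '^gFh' → invalid (bad char(s): ['^'])

Answer: no no no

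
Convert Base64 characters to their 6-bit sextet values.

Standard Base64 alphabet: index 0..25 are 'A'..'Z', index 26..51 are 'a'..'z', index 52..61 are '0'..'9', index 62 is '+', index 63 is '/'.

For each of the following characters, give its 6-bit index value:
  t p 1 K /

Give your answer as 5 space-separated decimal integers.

Answer: 45 41 53 10 63

Derivation:
't': a..z range, 26 + ord('t') − ord('a') = 45
'p': a..z range, 26 + ord('p') − ord('a') = 41
'1': 0..9 range, 52 + ord('1') − ord('0') = 53
'K': A..Z range, ord('K') − ord('A') = 10
'/': index 63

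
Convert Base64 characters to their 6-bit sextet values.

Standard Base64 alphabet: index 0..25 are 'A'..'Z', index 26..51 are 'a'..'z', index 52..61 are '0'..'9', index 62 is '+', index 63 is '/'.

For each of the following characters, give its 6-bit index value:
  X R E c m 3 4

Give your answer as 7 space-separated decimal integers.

'X': A..Z range, ord('X') − ord('A') = 23
'R': A..Z range, ord('R') − ord('A') = 17
'E': A..Z range, ord('E') − ord('A') = 4
'c': a..z range, 26 + ord('c') − ord('a') = 28
'm': a..z range, 26 + ord('m') − ord('a') = 38
'3': 0..9 range, 52 + ord('3') − ord('0') = 55
'4': 0..9 range, 52 + ord('4') − ord('0') = 56

Answer: 23 17 4 28 38 55 56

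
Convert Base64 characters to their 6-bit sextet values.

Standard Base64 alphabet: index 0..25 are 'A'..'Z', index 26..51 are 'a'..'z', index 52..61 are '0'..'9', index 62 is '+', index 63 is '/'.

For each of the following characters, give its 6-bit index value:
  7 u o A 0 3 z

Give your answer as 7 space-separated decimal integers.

Answer: 59 46 40 0 52 55 51

Derivation:
'7': 0..9 range, 52 + ord('7') − ord('0') = 59
'u': a..z range, 26 + ord('u') − ord('a') = 46
'o': a..z range, 26 + ord('o') − ord('a') = 40
'A': A..Z range, ord('A') − ord('A') = 0
'0': 0..9 range, 52 + ord('0') − ord('0') = 52
'3': 0..9 range, 52 + ord('3') − ord('0') = 55
'z': a..z range, 26 + ord('z') − ord('a') = 51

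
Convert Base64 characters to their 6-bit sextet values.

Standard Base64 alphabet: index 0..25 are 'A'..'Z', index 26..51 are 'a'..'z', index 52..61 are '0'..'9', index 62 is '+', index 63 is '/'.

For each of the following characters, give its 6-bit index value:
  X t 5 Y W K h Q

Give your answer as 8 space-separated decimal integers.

Answer: 23 45 57 24 22 10 33 16

Derivation:
'X': A..Z range, ord('X') − ord('A') = 23
't': a..z range, 26 + ord('t') − ord('a') = 45
'5': 0..9 range, 52 + ord('5') − ord('0') = 57
'Y': A..Z range, ord('Y') − ord('A') = 24
'W': A..Z range, ord('W') − ord('A') = 22
'K': A..Z range, ord('K') − ord('A') = 10
'h': a..z range, 26 + ord('h') − ord('a') = 33
'Q': A..Z range, ord('Q') − ord('A') = 16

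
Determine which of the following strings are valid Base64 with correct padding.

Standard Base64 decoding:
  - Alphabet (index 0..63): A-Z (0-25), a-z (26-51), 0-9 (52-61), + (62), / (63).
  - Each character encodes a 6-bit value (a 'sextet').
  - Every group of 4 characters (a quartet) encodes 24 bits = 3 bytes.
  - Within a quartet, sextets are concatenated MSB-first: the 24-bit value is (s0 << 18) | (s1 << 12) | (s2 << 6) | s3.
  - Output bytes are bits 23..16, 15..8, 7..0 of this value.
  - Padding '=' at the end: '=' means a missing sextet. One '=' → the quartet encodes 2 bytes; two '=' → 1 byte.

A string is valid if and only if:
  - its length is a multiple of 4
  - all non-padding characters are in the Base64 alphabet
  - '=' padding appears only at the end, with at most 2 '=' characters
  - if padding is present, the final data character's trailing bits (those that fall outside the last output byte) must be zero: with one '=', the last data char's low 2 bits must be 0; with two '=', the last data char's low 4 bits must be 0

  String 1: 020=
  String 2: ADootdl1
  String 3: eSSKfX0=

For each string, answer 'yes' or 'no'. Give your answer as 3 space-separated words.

Answer: yes yes yes

Derivation:
String 1: '020=' → valid
String 2: 'ADootdl1' → valid
String 3: 'eSSKfX0=' → valid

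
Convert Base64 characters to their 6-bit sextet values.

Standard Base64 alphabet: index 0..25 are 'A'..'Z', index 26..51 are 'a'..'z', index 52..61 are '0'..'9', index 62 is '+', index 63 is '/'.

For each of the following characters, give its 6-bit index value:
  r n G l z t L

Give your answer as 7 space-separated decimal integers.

Answer: 43 39 6 37 51 45 11

Derivation:
'r': a..z range, 26 + ord('r') − ord('a') = 43
'n': a..z range, 26 + ord('n') − ord('a') = 39
'G': A..Z range, ord('G') − ord('A') = 6
'l': a..z range, 26 + ord('l') − ord('a') = 37
'z': a..z range, 26 + ord('z') − ord('a') = 51
't': a..z range, 26 + ord('t') − ord('a') = 45
'L': A..Z range, ord('L') − ord('A') = 11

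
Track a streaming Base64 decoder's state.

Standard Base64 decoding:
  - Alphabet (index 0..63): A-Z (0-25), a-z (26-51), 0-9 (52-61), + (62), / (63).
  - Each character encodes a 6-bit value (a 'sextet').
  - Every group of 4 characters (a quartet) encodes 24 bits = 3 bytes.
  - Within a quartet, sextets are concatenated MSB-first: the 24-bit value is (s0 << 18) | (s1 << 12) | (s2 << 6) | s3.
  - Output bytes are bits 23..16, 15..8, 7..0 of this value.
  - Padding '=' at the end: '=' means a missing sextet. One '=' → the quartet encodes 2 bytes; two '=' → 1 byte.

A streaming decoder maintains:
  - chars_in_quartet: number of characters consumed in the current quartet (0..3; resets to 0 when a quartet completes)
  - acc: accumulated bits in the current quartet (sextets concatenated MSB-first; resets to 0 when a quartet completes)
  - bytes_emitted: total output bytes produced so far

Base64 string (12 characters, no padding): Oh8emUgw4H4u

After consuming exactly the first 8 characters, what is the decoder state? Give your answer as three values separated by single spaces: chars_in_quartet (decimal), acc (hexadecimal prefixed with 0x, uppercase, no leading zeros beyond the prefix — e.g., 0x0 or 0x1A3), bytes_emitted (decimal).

Answer: 0 0x0 6

Derivation:
After char 0 ('O'=14): chars_in_quartet=1 acc=0xE bytes_emitted=0
After char 1 ('h'=33): chars_in_quartet=2 acc=0x3A1 bytes_emitted=0
After char 2 ('8'=60): chars_in_quartet=3 acc=0xE87C bytes_emitted=0
After char 3 ('e'=30): chars_in_quartet=4 acc=0x3A1F1E -> emit 3A 1F 1E, reset; bytes_emitted=3
After char 4 ('m'=38): chars_in_quartet=1 acc=0x26 bytes_emitted=3
After char 5 ('U'=20): chars_in_quartet=2 acc=0x994 bytes_emitted=3
After char 6 ('g'=32): chars_in_quartet=3 acc=0x26520 bytes_emitted=3
After char 7 ('w'=48): chars_in_quartet=4 acc=0x994830 -> emit 99 48 30, reset; bytes_emitted=6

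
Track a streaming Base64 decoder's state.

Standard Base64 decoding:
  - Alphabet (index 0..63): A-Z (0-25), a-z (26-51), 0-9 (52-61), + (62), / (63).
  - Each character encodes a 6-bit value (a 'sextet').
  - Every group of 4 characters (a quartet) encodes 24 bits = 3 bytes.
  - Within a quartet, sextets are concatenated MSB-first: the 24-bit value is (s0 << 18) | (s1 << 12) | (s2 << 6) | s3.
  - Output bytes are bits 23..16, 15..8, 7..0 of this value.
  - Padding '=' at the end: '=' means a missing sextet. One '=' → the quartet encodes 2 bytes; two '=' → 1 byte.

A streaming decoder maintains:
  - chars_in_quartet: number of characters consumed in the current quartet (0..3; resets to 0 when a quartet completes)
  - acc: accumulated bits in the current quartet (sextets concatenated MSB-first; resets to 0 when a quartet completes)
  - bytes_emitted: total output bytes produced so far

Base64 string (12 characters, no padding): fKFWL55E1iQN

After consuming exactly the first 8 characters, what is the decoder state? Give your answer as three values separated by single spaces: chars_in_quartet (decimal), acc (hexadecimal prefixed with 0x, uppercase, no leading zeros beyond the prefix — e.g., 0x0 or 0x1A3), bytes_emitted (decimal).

Answer: 0 0x0 6

Derivation:
After char 0 ('f'=31): chars_in_quartet=1 acc=0x1F bytes_emitted=0
After char 1 ('K'=10): chars_in_quartet=2 acc=0x7CA bytes_emitted=0
After char 2 ('F'=5): chars_in_quartet=3 acc=0x1F285 bytes_emitted=0
After char 3 ('W'=22): chars_in_quartet=4 acc=0x7CA156 -> emit 7C A1 56, reset; bytes_emitted=3
After char 4 ('L'=11): chars_in_quartet=1 acc=0xB bytes_emitted=3
After char 5 ('5'=57): chars_in_quartet=2 acc=0x2F9 bytes_emitted=3
After char 6 ('5'=57): chars_in_quartet=3 acc=0xBE79 bytes_emitted=3
After char 7 ('E'=4): chars_in_quartet=4 acc=0x2F9E44 -> emit 2F 9E 44, reset; bytes_emitted=6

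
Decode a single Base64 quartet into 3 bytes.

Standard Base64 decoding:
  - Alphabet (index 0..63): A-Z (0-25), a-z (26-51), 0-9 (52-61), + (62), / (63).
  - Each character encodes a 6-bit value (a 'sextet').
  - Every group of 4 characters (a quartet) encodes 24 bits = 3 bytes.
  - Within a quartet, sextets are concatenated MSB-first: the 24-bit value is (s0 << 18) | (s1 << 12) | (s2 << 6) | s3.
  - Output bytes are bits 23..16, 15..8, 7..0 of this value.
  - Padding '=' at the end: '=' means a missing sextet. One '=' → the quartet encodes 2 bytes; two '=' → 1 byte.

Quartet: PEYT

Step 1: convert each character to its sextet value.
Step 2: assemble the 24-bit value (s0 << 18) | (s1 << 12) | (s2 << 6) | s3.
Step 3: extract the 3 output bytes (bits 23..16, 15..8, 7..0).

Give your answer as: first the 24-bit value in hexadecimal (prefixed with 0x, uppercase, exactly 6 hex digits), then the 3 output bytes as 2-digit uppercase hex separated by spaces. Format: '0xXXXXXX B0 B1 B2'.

Answer: 0x3C4613 3C 46 13

Derivation:
Sextets: P=15, E=4, Y=24, T=19
24-bit: (15<<18) | (4<<12) | (24<<6) | 19
      = 0x3C0000 | 0x004000 | 0x000600 | 0x000013
      = 0x3C4613
Bytes: (v>>16)&0xFF=3C, (v>>8)&0xFF=46, v&0xFF=13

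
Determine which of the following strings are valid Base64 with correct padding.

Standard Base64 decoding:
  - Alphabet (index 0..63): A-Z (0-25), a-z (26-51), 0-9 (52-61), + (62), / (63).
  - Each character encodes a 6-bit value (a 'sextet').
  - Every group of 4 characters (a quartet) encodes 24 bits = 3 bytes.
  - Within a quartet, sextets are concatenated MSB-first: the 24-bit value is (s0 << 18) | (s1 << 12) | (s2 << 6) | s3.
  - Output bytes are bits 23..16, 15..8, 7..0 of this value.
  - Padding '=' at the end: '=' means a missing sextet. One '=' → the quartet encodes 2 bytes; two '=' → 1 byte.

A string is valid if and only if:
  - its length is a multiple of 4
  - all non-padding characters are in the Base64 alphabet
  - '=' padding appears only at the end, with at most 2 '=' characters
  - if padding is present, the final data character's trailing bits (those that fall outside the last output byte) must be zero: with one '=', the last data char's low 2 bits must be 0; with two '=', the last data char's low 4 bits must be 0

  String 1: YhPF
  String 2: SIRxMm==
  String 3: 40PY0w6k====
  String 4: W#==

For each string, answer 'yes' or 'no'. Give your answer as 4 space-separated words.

String 1: 'YhPF' → valid
String 2: 'SIRxMm==' → invalid (bad trailing bits)
String 3: '40PY0w6k====' → invalid (4 pad chars (max 2))
String 4: 'W#==' → invalid (bad char(s): ['#'])

Answer: yes no no no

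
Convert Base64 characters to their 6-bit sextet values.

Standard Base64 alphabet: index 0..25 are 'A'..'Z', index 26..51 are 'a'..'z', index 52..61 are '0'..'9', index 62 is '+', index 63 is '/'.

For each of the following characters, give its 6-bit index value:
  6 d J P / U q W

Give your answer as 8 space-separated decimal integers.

'6': 0..9 range, 52 + ord('6') − ord('0') = 58
'd': a..z range, 26 + ord('d') − ord('a') = 29
'J': A..Z range, ord('J') − ord('A') = 9
'P': A..Z range, ord('P') − ord('A') = 15
'/': index 63
'U': A..Z range, ord('U') − ord('A') = 20
'q': a..z range, 26 + ord('q') − ord('a') = 42
'W': A..Z range, ord('W') − ord('A') = 22

Answer: 58 29 9 15 63 20 42 22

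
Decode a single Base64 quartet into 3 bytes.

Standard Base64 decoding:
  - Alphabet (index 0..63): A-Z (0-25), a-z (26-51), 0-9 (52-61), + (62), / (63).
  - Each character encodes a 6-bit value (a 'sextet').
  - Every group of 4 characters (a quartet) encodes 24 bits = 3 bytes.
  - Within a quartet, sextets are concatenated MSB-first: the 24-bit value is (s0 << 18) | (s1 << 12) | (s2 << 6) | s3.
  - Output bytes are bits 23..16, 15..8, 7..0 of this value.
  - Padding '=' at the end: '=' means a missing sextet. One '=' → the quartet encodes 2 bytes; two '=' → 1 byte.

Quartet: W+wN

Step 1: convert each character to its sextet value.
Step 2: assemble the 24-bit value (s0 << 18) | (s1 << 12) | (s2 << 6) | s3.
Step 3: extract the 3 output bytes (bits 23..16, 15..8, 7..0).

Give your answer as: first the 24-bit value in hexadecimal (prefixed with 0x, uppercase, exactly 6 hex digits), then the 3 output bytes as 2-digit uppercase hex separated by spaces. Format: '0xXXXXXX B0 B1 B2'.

Sextets: W=22, +=62, w=48, N=13
24-bit: (22<<18) | (62<<12) | (48<<6) | 13
      = 0x580000 | 0x03E000 | 0x000C00 | 0x00000D
      = 0x5BEC0D
Bytes: (v>>16)&0xFF=5B, (v>>8)&0xFF=EC, v&0xFF=0D

Answer: 0x5BEC0D 5B EC 0D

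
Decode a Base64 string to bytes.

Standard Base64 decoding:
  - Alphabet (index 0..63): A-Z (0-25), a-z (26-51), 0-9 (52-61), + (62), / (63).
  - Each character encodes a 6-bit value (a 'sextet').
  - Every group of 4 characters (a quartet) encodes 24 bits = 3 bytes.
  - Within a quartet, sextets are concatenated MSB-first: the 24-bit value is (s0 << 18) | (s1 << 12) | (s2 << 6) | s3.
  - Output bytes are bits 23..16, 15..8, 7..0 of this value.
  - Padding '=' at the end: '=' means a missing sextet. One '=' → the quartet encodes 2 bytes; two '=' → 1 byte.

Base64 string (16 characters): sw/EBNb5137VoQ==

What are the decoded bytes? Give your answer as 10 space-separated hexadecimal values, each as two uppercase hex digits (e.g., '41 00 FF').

Answer: B3 0F C4 04 D6 F9 D7 7E D5 A1

Derivation:
After char 0 ('s'=44): chars_in_quartet=1 acc=0x2C bytes_emitted=0
After char 1 ('w'=48): chars_in_quartet=2 acc=0xB30 bytes_emitted=0
After char 2 ('/'=63): chars_in_quartet=3 acc=0x2CC3F bytes_emitted=0
After char 3 ('E'=4): chars_in_quartet=4 acc=0xB30FC4 -> emit B3 0F C4, reset; bytes_emitted=3
After char 4 ('B'=1): chars_in_quartet=1 acc=0x1 bytes_emitted=3
After char 5 ('N'=13): chars_in_quartet=2 acc=0x4D bytes_emitted=3
After char 6 ('b'=27): chars_in_quartet=3 acc=0x135B bytes_emitted=3
After char 7 ('5'=57): chars_in_quartet=4 acc=0x4D6F9 -> emit 04 D6 F9, reset; bytes_emitted=6
After char 8 ('1'=53): chars_in_quartet=1 acc=0x35 bytes_emitted=6
After char 9 ('3'=55): chars_in_quartet=2 acc=0xD77 bytes_emitted=6
After char 10 ('7'=59): chars_in_quartet=3 acc=0x35DFB bytes_emitted=6
After char 11 ('V'=21): chars_in_quartet=4 acc=0xD77ED5 -> emit D7 7E D5, reset; bytes_emitted=9
After char 12 ('o'=40): chars_in_quartet=1 acc=0x28 bytes_emitted=9
After char 13 ('Q'=16): chars_in_quartet=2 acc=0xA10 bytes_emitted=9
Padding '==': partial quartet acc=0xA10 -> emit A1; bytes_emitted=10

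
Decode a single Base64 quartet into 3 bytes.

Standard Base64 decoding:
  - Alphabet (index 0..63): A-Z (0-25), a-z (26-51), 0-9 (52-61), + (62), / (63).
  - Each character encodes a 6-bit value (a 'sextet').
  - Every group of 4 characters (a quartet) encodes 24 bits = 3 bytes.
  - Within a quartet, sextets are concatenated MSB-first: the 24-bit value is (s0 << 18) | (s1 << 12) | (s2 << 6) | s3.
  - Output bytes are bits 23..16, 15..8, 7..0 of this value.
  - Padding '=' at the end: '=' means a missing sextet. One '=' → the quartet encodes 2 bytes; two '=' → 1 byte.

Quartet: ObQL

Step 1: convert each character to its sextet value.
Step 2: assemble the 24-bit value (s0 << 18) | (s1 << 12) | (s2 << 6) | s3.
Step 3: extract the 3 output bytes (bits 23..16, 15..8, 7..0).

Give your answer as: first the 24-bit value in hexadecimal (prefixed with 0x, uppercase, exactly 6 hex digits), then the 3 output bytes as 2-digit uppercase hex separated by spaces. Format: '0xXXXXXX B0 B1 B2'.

Sextets: O=14, b=27, Q=16, L=11
24-bit: (14<<18) | (27<<12) | (16<<6) | 11
      = 0x380000 | 0x01B000 | 0x000400 | 0x00000B
      = 0x39B40B
Bytes: (v>>16)&0xFF=39, (v>>8)&0xFF=B4, v&0xFF=0B

Answer: 0x39B40B 39 B4 0B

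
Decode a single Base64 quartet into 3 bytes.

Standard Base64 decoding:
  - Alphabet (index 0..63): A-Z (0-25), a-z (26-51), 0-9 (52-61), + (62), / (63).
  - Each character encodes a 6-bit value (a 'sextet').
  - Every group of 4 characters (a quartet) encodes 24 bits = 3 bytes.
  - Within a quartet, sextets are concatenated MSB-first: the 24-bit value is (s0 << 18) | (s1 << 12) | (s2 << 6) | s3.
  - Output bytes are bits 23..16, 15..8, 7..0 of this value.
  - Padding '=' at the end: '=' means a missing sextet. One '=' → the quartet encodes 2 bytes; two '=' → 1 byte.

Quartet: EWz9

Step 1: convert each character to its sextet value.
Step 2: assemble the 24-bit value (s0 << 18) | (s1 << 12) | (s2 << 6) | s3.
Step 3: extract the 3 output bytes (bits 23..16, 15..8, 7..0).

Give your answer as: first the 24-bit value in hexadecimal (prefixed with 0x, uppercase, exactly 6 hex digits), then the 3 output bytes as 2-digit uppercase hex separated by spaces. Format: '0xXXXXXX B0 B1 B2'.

Answer: 0x116CFD 11 6C FD

Derivation:
Sextets: E=4, W=22, z=51, 9=61
24-bit: (4<<18) | (22<<12) | (51<<6) | 61
      = 0x100000 | 0x016000 | 0x000CC0 | 0x00003D
      = 0x116CFD
Bytes: (v>>16)&0xFF=11, (v>>8)&0xFF=6C, v&0xFF=FD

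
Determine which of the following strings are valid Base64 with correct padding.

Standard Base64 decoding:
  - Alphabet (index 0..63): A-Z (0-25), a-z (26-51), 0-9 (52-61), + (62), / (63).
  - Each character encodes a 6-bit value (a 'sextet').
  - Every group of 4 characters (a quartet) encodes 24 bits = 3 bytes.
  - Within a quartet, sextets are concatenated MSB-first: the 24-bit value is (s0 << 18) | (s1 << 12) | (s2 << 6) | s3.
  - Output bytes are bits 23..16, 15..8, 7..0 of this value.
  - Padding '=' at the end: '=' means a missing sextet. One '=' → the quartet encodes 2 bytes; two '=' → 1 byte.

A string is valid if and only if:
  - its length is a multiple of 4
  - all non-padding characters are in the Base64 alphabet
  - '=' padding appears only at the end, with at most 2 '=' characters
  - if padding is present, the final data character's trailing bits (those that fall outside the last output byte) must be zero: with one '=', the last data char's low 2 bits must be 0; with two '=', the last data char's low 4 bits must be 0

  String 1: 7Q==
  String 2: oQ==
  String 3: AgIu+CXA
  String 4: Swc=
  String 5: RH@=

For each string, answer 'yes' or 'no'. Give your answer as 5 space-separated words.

Answer: yes yes yes yes no

Derivation:
String 1: '7Q==' → valid
String 2: 'oQ==' → valid
String 3: 'AgIu+CXA' → valid
String 4: 'Swc=' → valid
String 5: 'RH@=' → invalid (bad char(s): ['@'])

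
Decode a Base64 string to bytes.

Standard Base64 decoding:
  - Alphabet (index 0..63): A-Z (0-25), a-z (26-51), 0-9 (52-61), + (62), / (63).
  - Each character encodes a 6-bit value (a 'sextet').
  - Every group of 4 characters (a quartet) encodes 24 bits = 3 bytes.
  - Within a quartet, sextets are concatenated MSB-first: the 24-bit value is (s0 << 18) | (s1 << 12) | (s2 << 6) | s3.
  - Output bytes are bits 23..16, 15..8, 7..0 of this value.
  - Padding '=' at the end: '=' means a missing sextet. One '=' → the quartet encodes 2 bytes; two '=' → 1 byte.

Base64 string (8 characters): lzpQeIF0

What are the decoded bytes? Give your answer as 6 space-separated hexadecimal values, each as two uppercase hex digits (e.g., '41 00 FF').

After char 0 ('l'=37): chars_in_quartet=1 acc=0x25 bytes_emitted=0
After char 1 ('z'=51): chars_in_quartet=2 acc=0x973 bytes_emitted=0
After char 2 ('p'=41): chars_in_quartet=3 acc=0x25CE9 bytes_emitted=0
After char 3 ('Q'=16): chars_in_quartet=4 acc=0x973A50 -> emit 97 3A 50, reset; bytes_emitted=3
After char 4 ('e'=30): chars_in_quartet=1 acc=0x1E bytes_emitted=3
After char 5 ('I'=8): chars_in_quartet=2 acc=0x788 bytes_emitted=3
After char 6 ('F'=5): chars_in_quartet=3 acc=0x1E205 bytes_emitted=3
After char 7 ('0'=52): chars_in_quartet=4 acc=0x788174 -> emit 78 81 74, reset; bytes_emitted=6

Answer: 97 3A 50 78 81 74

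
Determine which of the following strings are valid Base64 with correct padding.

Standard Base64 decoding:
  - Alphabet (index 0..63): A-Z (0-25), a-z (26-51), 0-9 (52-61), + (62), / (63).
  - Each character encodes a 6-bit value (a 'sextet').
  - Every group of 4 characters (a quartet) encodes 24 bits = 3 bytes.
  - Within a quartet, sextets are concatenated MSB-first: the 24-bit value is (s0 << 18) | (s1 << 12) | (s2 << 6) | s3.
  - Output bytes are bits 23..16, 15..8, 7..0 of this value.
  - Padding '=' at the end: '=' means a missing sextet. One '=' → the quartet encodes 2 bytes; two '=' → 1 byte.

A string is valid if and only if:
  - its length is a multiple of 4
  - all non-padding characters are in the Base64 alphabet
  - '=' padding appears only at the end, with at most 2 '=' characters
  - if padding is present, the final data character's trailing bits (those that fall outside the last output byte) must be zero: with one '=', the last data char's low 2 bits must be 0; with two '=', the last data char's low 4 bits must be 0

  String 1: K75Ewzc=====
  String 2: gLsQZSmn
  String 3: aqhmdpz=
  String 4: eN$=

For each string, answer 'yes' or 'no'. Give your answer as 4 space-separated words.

Answer: no yes no no

Derivation:
String 1: 'K75Ewzc=====' → invalid (5 pad chars (max 2))
String 2: 'gLsQZSmn' → valid
String 3: 'aqhmdpz=' → invalid (bad trailing bits)
String 4: 'eN$=' → invalid (bad char(s): ['$'])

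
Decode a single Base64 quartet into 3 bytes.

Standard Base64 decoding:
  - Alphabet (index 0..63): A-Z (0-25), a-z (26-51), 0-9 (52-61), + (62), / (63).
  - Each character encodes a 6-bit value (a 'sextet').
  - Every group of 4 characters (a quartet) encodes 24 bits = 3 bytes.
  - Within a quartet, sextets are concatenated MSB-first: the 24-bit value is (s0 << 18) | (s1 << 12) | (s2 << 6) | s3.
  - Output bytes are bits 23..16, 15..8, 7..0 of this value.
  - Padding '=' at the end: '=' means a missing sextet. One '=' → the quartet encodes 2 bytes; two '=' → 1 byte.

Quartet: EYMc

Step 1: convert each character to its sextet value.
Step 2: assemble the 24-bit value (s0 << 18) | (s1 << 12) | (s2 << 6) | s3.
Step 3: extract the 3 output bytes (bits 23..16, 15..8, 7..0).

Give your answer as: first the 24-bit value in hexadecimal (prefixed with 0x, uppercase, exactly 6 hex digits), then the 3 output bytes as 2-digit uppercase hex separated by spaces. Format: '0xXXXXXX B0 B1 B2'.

Sextets: E=4, Y=24, M=12, c=28
24-bit: (4<<18) | (24<<12) | (12<<6) | 28
      = 0x100000 | 0x018000 | 0x000300 | 0x00001C
      = 0x11831C
Bytes: (v>>16)&0xFF=11, (v>>8)&0xFF=83, v&0xFF=1C

Answer: 0x11831C 11 83 1C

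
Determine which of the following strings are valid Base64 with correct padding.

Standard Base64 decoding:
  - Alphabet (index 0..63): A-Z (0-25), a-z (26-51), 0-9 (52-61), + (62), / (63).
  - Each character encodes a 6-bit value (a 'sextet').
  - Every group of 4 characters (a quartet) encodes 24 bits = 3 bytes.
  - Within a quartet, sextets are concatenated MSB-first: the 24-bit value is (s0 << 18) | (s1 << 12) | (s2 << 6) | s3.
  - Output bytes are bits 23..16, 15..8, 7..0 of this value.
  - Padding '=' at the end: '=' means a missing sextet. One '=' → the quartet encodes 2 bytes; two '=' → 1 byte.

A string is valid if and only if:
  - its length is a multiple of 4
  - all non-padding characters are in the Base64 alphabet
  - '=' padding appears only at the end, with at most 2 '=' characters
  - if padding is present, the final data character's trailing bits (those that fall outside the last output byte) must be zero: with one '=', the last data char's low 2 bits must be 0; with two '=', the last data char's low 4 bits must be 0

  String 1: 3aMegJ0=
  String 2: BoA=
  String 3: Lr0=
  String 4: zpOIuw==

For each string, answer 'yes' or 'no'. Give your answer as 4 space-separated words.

String 1: '3aMegJ0=' → valid
String 2: 'BoA=' → valid
String 3: 'Lr0=' → valid
String 4: 'zpOIuw==' → valid

Answer: yes yes yes yes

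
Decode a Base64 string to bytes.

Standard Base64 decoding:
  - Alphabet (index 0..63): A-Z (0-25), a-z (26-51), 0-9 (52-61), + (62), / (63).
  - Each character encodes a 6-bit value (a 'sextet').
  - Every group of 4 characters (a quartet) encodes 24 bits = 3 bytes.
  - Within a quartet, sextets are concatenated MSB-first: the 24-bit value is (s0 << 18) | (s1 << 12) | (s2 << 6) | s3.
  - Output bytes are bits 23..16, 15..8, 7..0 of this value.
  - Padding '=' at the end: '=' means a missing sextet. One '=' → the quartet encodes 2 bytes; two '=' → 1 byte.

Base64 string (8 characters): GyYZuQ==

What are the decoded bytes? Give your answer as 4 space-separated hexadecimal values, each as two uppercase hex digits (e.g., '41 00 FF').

After char 0 ('G'=6): chars_in_quartet=1 acc=0x6 bytes_emitted=0
After char 1 ('y'=50): chars_in_quartet=2 acc=0x1B2 bytes_emitted=0
After char 2 ('Y'=24): chars_in_quartet=3 acc=0x6C98 bytes_emitted=0
After char 3 ('Z'=25): chars_in_quartet=4 acc=0x1B2619 -> emit 1B 26 19, reset; bytes_emitted=3
After char 4 ('u'=46): chars_in_quartet=1 acc=0x2E bytes_emitted=3
After char 5 ('Q'=16): chars_in_quartet=2 acc=0xB90 bytes_emitted=3
Padding '==': partial quartet acc=0xB90 -> emit B9; bytes_emitted=4

Answer: 1B 26 19 B9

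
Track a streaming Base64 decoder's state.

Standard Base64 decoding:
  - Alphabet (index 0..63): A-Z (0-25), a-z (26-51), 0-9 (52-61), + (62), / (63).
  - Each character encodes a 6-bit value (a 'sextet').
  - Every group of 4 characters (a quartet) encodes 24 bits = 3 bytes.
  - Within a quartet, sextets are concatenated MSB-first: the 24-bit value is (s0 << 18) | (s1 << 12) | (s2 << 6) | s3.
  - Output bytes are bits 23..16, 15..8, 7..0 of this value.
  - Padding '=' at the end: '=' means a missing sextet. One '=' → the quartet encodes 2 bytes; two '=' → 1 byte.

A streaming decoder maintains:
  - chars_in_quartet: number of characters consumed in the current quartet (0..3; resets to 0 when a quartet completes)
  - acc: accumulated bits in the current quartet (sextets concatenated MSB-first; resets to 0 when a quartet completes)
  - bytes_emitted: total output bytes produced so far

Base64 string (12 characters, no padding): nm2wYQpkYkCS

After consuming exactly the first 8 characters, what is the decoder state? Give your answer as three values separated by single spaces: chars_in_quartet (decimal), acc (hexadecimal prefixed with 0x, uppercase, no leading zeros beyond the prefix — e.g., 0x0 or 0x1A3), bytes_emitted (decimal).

Answer: 0 0x0 6

Derivation:
After char 0 ('n'=39): chars_in_quartet=1 acc=0x27 bytes_emitted=0
After char 1 ('m'=38): chars_in_quartet=2 acc=0x9E6 bytes_emitted=0
After char 2 ('2'=54): chars_in_quartet=3 acc=0x279B6 bytes_emitted=0
After char 3 ('w'=48): chars_in_quartet=4 acc=0x9E6DB0 -> emit 9E 6D B0, reset; bytes_emitted=3
After char 4 ('Y'=24): chars_in_quartet=1 acc=0x18 bytes_emitted=3
After char 5 ('Q'=16): chars_in_quartet=2 acc=0x610 bytes_emitted=3
After char 6 ('p'=41): chars_in_quartet=3 acc=0x18429 bytes_emitted=3
After char 7 ('k'=36): chars_in_quartet=4 acc=0x610A64 -> emit 61 0A 64, reset; bytes_emitted=6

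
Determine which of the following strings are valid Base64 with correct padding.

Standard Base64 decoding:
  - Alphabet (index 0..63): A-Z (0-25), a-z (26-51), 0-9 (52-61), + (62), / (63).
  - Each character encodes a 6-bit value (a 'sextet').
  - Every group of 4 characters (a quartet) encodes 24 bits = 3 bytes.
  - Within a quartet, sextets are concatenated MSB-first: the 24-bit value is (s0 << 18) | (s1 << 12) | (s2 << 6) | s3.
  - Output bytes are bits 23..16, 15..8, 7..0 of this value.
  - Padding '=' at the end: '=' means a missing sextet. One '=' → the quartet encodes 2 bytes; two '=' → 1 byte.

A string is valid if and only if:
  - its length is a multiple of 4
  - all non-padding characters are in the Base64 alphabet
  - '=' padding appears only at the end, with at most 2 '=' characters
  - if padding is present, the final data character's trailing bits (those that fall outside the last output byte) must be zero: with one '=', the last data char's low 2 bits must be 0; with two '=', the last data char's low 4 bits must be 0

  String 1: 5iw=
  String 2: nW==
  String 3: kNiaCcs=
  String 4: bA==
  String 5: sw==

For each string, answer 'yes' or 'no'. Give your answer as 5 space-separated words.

Answer: yes no yes yes yes

Derivation:
String 1: '5iw=' → valid
String 2: 'nW==' → invalid (bad trailing bits)
String 3: 'kNiaCcs=' → valid
String 4: 'bA==' → valid
String 5: 'sw==' → valid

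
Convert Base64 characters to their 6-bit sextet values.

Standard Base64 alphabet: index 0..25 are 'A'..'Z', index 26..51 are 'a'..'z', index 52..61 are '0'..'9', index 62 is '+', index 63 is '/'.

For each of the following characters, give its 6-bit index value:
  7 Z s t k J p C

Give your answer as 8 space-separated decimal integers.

'7': 0..9 range, 52 + ord('7') − ord('0') = 59
'Z': A..Z range, ord('Z') − ord('A') = 25
's': a..z range, 26 + ord('s') − ord('a') = 44
't': a..z range, 26 + ord('t') − ord('a') = 45
'k': a..z range, 26 + ord('k') − ord('a') = 36
'J': A..Z range, ord('J') − ord('A') = 9
'p': a..z range, 26 + ord('p') − ord('a') = 41
'C': A..Z range, ord('C') − ord('A') = 2

Answer: 59 25 44 45 36 9 41 2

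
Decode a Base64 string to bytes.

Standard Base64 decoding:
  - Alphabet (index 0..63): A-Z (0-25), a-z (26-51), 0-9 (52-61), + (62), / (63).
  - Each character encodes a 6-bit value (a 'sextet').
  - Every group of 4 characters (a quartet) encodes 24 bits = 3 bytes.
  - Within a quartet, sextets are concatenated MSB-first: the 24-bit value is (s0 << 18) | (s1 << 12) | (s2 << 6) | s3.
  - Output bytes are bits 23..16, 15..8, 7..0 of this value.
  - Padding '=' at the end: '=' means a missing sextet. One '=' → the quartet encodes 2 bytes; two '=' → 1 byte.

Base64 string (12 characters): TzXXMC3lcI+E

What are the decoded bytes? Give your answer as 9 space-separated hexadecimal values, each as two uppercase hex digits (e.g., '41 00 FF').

Answer: 4F 35 D7 30 2D E5 70 8F 84

Derivation:
After char 0 ('T'=19): chars_in_quartet=1 acc=0x13 bytes_emitted=0
After char 1 ('z'=51): chars_in_quartet=2 acc=0x4F3 bytes_emitted=0
After char 2 ('X'=23): chars_in_quartet=3 acc=0x13CD7 bytes_emitted=0
After char 3 ('X'=23): chars_in_quartet=4 acc=0x4F35D7 -> emit 4F 35 D7, reset; bytes_emitted=3
After char 4 ('M'=12): chars_in_quartet=1 acc=0xC bytes_emitted=3
After char 5 ('C'=2): chars_in_quartet=2 acc=0x302 bytes_emitted=3
After char 6 ('3'=55): chars_in_quartet=3 acc=0xC0B7 bytes_emitted=3
After char 7 ('l'=37): chars_in_quartet=4 acc=0x302DE5 -> emit 30 2D E5, reset; bytes_emitted=6
After char 8 ('c'=28): chars_in_quartet=1 acc=0x1C bytes_emitted=6
After char 9 ('I'=8): chars_in_quartet=2 acc=0x708 bytes_emitted=6
After char 10 ('+'=62): chars_in_quartet=3 acc=0x1C23E bytes_emitted=6
After char 11 ('E'=4): chars_in_quartet=4 acc=0x708F84 -> emit 70 8F 84, reset; bytes_emitted=9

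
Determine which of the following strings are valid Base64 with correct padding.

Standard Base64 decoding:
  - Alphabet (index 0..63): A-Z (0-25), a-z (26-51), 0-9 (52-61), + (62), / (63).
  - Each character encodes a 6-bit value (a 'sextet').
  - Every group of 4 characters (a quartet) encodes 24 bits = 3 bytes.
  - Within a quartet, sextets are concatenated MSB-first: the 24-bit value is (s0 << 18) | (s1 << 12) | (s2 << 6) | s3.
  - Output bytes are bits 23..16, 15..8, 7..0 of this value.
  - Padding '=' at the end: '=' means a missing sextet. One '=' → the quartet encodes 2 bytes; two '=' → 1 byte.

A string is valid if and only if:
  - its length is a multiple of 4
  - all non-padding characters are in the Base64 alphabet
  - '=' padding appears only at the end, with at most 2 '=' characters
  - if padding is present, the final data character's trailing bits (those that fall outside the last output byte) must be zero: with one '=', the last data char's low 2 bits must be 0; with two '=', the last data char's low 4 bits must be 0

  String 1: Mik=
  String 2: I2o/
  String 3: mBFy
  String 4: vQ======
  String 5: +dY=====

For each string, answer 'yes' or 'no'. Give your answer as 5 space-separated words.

Answer: yes yes yes no no

Derivation:
String 1: 'Mik=' → valid
String 2: 'I2o/' → valid
String 3: 'mBFy' → valid
String 4: 'vQ======' → invalid (6 pad chars (max 2))
String 5: '+dY=====' → invalid (5 pad chars (max 2))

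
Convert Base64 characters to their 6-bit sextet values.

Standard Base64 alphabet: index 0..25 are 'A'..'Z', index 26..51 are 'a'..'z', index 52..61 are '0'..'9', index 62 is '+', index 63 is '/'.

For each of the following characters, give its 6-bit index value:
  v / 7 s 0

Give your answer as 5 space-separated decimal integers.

Answer: 47 63 59 44 52

Derivation:
'v': a..z range, 26 + ord('v') − ord('a') = 47
'/': index 63
'7': 0..9 range, 52 + ord('7') − ord('0') = 59
's': a..z range, 26 + ord('s') − ord('a') = 44
'0': 0..9 range, 52 + ord('0') − ord('0') = 52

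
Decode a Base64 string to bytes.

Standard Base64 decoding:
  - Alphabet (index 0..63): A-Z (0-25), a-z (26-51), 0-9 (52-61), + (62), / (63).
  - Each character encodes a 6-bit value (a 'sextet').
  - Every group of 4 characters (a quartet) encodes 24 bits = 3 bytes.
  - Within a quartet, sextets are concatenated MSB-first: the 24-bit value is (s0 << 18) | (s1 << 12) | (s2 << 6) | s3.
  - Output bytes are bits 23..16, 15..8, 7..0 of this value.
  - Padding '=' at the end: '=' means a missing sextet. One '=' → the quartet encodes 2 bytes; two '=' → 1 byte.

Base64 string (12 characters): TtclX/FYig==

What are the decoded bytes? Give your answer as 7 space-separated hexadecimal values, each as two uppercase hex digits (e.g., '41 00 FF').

After char 0 ('T'=19): chars_in_quartet=1 acc=0x13 bytes_emitted=0
After char 1 ('t'=45): chars_in_quartet=2 acc=0x4ED bytes_emitted=0
After char 2 ('c'=28): chars_in_quartet=3 acc=0x13B5C bytes_emitted=0
After char 3 ('l'=37): chars_in_quartet=4 acc=0x4ED725 -> emit 4E D7 25, reset; bytes_emitted=3
After char 4 ('X'=23): chars_in_quartet=1 acc=0x17 bytes_emitted=3
After char 5 ('/'=63): chars_in_quartet=2 acc=0x5FF bytes_emitted=3
After char 6 ('F'=5): chars_in_quartet=3 acc=0x17FC5 bytes_emitted=3
After char 7 ('Y'=24): chars_in_quartet=4 acc=0x5FF158 -> emit 5F F1 58, reset; bytes_emitted=6
After char 8 ('i'=34): chars_in_quartet=1 acc=0x22 bytes_emitted=6
After char 9 ('g'=32): chars_in_quartet=2 acc=0x8A0 bytes_emitted=6
Padding '==': partial quartet acc=0x8A0 -> emit 8A; bytes_emitted=7

Answer: 4E D7 25 5F F1 58 8A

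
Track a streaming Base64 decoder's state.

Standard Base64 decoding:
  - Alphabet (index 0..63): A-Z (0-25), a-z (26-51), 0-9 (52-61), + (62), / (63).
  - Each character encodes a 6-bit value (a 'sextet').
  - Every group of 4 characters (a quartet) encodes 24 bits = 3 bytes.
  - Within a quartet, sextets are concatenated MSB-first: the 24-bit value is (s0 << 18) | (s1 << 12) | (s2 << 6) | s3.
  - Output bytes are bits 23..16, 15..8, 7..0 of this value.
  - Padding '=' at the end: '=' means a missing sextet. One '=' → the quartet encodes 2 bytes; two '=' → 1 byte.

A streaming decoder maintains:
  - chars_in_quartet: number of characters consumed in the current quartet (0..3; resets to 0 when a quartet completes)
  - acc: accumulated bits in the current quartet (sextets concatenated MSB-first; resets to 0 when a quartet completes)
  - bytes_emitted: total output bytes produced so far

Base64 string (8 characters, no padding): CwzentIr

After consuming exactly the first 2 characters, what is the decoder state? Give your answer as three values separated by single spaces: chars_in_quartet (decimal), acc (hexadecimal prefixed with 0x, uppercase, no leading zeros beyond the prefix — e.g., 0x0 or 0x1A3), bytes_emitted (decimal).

Answer: 2 0xB0 0

Derivation:
After char 0 ('C'=2): chars_in_quartet=1 acc=0x2 bytes_emitted=0
After char 1 ('w'=48): chars_in_quartet=2 acc=0xB0 bytes_emitted=0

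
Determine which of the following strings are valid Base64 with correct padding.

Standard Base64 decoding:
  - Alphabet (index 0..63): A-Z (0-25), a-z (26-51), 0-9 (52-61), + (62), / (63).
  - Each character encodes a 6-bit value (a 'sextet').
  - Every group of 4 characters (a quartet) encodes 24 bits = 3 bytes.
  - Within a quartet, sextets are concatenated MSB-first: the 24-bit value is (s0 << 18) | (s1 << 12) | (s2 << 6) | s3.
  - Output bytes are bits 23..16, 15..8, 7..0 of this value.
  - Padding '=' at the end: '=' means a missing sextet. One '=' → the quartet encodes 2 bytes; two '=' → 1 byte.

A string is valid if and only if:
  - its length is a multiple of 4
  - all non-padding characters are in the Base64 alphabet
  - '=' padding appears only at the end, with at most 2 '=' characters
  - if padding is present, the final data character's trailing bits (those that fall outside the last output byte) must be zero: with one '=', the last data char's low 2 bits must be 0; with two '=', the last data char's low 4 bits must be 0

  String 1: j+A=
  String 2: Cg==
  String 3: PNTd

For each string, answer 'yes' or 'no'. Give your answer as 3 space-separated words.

String 1: 'j+A=' → valid
String 2: 'Cg==' → valid
String 3: 'PNTd' → valid

Answer: yes yes yes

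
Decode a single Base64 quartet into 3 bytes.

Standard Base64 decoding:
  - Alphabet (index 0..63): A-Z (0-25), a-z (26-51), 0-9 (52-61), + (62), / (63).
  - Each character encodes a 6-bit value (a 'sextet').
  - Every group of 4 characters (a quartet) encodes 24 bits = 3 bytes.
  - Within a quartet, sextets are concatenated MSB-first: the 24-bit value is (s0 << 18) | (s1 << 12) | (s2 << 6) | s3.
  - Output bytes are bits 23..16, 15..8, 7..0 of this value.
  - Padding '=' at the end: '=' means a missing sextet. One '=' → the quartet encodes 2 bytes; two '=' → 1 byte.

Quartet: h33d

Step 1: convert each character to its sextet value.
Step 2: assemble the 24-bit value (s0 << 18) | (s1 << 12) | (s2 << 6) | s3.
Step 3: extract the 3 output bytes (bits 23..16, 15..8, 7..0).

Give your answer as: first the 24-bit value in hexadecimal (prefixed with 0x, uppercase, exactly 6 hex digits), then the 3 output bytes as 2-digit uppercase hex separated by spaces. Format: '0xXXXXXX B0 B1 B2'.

Answer: 0x877DDD 87 7D DD

Derivation:
Sextets: h=33, 3=55, 3=55, d=29
24-bit: (33<<18) | (55<<12) | (55<<6) | 29
      = 0x840000 | 0x037000 | 0x000DC0 | 0x00001D
      = 0x877DDD
Bytes: (v>>16)&0xFF=87, (v>>8)&0xFF=7D, v&0xFF=DD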